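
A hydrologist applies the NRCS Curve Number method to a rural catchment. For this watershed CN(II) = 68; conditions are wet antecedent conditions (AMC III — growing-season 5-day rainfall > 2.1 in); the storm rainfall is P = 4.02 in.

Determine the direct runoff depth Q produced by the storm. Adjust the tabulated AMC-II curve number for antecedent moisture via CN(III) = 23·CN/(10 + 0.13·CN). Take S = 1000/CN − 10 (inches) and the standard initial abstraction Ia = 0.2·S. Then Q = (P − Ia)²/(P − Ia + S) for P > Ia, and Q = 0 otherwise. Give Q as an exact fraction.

Adjust CN=68 to AMC III: 23·68/(10 + 0.13·68) → 1564 ÷ (471/25) = 39100/471 ≈ 83.015
S = 1000/(39100/471) − 10 = 800/391 in ≈ 2.046 in
Ia = 0.2S: 0.2·2.046 = 0.409 in (exactly 160/391)
Excess rainfall: 4.020 − 0.409 = 3.611 in; P > Ia so Q > 0
Runoff Q = (P−Ia)²/(P−Ia+S) = (3.611)²/(3.611+2.046) = 4983089281/2162054050 ≈ 2.305 in

Q = 4983089281/2162054050 in ≈ 2.305 in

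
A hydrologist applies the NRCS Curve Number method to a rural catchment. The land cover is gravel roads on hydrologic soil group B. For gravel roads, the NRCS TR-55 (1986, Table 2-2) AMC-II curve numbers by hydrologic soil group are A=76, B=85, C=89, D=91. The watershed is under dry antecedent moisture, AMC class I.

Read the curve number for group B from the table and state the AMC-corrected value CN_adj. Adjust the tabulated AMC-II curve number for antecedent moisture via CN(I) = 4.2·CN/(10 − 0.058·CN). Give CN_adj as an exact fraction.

NRCS table: gravel roads, soil group B → CN(II) = 85
Dry (AMC I): CN(I) = 4.2·85/(10 − 0.058·85) = 357/(507/100) = 11900/169 ≈ 70.414

CN_adj = 11900/169 ≈ 70.414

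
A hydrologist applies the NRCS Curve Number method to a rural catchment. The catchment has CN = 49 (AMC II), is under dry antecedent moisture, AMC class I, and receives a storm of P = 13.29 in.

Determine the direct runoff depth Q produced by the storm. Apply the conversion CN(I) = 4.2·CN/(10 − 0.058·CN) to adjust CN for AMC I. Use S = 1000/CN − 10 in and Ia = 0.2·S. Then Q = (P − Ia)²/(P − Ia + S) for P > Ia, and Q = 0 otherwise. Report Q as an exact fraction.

Adjust CN=49 to AMC I: 4.2·49/(10 − 0.058·49) → (1029/5) ÷ (3579/500) = 34300/1193 ≈ 28.751
Max retention: S = 1000/(34300/1193) − 10 = 8500/343 in (≈ 24.781 in)
Ia = 0.2·(8500/343) = 1700/343 in ≈ 4.956 in
P − Ia = 13.290 − 4.956 = 285847/34300 ≈ 8.334 in (> 0, runoff occurs)
Runoff Q = (P−Ia)²/(P−Ia+S) = (8.334)²/(8.334+24.781) = 81708507409/38959552100 ≈ 2.097 in

Q = 81708507409/38959552100 in ≈ 2.097 in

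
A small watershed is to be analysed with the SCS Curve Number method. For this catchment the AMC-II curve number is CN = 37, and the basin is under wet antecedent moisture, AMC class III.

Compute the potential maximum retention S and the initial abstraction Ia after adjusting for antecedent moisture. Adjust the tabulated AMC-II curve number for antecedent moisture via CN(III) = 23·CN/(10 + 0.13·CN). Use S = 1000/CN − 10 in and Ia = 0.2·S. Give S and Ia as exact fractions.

S = 6300/851 in ≈ 7.403 in; Ia = 1260/851 in ≈ 1.481 in

Adjust CN=37 to AMC III: 23·37/(10 + 0.13·37) → 851 ÷ (1481/100) = 85100/1481 ≈ 57.461
Max retention: S = 1000/(85100/1481) − 10 = 6300/851 in (≈ 7.403 in)
Ia = 0.2S: 0.2·7.403 = 1.481 in (exactly 1260/851)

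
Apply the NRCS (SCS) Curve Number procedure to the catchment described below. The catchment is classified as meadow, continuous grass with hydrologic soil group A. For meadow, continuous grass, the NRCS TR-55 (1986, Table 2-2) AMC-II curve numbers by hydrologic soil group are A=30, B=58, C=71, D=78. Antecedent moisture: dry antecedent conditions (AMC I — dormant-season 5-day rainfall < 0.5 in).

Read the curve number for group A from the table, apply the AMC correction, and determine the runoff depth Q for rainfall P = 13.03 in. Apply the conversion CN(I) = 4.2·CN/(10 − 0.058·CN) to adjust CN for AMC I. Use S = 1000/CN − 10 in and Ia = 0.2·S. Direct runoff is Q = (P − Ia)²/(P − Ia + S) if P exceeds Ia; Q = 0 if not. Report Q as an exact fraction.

Q = 2982529/46554300 in ≈ 0.064 in

NRCS table: meadow, continuous grass, soil group A → CN(II) = 30
CN(I) from CN(II)=30: (4.2·30)/(10 − 0.058·30) = 900/59 ≈ 15.254
Max retention: S = 1000/(900/59) − 10 = 500/9 in (≈ 55.556 in)
Initial abstraction Ia = S/5 = (500/9)/5 = 100/9 ≈ 11.111 in
Since P=13.030 > Ia=11.111: effective rainfall P−Ia = 1727/900 in
Q: (1727/900)² ÷ (51727/900) = 2982529/46554300 in (≈ 0.064 in)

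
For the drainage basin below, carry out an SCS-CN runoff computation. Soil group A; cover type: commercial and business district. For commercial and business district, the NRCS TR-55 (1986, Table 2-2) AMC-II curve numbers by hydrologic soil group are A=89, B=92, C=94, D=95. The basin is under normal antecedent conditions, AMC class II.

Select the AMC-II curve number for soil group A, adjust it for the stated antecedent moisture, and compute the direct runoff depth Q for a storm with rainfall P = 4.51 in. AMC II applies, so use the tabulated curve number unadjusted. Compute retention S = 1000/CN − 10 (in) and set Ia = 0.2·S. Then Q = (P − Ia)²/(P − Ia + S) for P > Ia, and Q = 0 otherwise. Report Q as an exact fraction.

Q = 130851611/39596100 in ≈ 3.305 in

NRCS table: commercial and business district, soil group A → CN(II) = 89
AMC II — tabulated CN = 89 applies directly.
Max retention: S = 1000/89 − 10 = 110/89 in (≈ 1.236 in)
Initial abstraction Ia = S/5 = (110/89)/5 = 22/89 ≈ 0.247 in
Excess rainfall: 4.510 − 0.247 = 4.263 in; P > Ia so Q > 0
Q: (37939/8900)² ÷ (48939/8900) = 130851611/39596100 in (≈ 3.305 in)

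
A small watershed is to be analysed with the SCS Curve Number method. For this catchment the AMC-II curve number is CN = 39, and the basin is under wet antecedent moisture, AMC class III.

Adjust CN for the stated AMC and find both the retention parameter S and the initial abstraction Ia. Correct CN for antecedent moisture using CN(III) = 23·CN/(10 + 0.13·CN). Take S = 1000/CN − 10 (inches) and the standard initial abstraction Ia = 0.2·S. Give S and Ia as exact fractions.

CN(III) from CN(II)=39: (23·39)/(10 + 0.13·39) = 89700/1507 ≈ 59.522
Retention S: 1000/CN − 10 with CN=59.522 → S = 6100/897 ≈ 6.800 in
Initial abstraction Ia = S/5 = (6100/897)/5 = 1220/897 ≈ 1.360 in

S = 6100/897 in ≈ 6.800 in; Ia = 1220/897 in ≈ 1.360 in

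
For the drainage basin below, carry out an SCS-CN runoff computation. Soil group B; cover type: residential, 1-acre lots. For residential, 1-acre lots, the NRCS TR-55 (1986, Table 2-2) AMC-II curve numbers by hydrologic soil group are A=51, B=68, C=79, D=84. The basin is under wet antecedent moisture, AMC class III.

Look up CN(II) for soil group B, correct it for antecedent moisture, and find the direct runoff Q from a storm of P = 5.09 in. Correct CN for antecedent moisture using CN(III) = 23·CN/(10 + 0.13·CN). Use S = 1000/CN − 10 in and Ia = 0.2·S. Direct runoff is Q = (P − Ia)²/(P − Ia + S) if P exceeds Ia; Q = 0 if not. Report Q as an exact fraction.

NRCS table: residential, 1-acre lots, soil group B → CN(II) = 68
Adjust CN=68 to AMC III: 23·68/(10 + 0.13·68) → 1564 ÷ (471/25) = 39100/471 ≈ 83.015
Retention S: 1000/CN − 10 with CN=83.015 → S = 800/391 ≈ 2.046 in
Ia = 0.2·(800/391) = 160/391 in ≈ 0.409 in
Excess rainfall: 5.090 − 0.409 = 4.681 in; P > Ia so Q > 0
Q: (183019/39100)² ÷ (263019/39100) = 33495954361/10284042900 in (≈ 3.257 in)

Q = 33495954361/10284042900 in ≈ 3.257 in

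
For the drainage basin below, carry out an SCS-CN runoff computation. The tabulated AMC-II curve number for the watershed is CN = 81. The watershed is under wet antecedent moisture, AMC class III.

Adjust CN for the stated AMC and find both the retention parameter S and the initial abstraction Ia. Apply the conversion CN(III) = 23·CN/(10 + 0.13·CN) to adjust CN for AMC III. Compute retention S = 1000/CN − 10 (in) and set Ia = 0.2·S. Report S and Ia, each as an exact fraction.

S = 1900/1863 in ≈ 1.020 in; Ia = 380/1863 in ≈ 0.204 in

CN(III) from CN(II)=81: (23·81)/(10 + 0.13·81) = 186300/2053 ≈ 90.745
Retention S: 1000/CN − 10 with CN=90.745 → S = 1900/1863 ≈ 1.020 in
Ia = 0.2·(1900/1863) = 380/1863 in ≈ 0.204 in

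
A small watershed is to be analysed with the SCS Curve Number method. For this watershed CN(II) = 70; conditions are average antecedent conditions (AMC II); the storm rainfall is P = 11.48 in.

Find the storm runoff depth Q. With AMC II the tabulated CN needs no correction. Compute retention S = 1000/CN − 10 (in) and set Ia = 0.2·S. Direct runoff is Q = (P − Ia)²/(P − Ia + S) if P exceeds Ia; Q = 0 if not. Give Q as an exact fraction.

Q = 3455881/456575 in ≈ 7.569 in

Average conditions: CN = 70 (no AMC adjustment).
S = 1000/70 − 10 = 30/7 in ≈ 4.286 in
Initial abstraction Ia = S/5 = (30/7)/5 = 6/7 ≈ 0.857 in
Since P=11.480 > Ia=0.857: effective rainfall P−Ia = 1859/175 in
Runoff Q = (P−Ia)²/(P−Ia+S) = (10.623)²/(10.623+4.286) = 3455881/456575 ≈ 7.569 in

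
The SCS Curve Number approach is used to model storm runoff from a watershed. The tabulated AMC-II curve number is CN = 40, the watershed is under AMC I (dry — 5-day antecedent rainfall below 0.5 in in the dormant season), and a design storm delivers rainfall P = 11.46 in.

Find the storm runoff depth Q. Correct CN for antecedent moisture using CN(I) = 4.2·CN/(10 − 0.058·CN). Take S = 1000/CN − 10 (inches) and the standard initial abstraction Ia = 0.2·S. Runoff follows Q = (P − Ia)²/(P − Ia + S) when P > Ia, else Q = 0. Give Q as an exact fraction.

Q = 2283121/4903850 in ≈ 0.466 in

CN(I) from CN(II)=40: (4.2·40)/(10 − 0.058·40) = 175/8 ≈ 21.875
Max retention: S = 1000/(175/8) − 10 = 250/7 in (≈ 35.714 in)
Initial abstraction Ia = S/5 = (250/7)/5 = 50/7 ≈ 7.143 in
Since P=11.460 > Ia=7.143: effective rainfall P−Ia = 1511/350 in
Runoff Q = (P−Ia)²/(P−Ia+S) = (4.317)²/(4.317+35.714) = 2283121/4903850 ≈ 0.466 in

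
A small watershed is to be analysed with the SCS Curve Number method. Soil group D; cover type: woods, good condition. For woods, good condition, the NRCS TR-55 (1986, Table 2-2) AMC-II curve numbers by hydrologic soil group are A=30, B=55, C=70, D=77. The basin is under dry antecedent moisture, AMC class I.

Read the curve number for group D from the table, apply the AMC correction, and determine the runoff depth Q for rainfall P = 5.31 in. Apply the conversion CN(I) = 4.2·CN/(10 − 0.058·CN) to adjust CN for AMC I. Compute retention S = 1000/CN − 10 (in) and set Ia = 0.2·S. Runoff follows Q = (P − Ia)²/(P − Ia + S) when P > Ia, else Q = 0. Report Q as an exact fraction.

Q = 395171905129/287603985900 in ≈ 1.374 in

NRCS table: woods, good condition, soil group D → CN(II) = 77
Dry (AMC I): CN(I) = 4.2·77/(10 − 0.058·77) = (1617/5)/(2767/500) = 161700/2767 ≈ 58.439
Retention S: 1000/CN − 10 with CN=58.439 → S = 11500/1617 ≈ 7.112 in
Initial abstraction Ia = S/5 = (11500/1617)/5 = 2300/1617 ≈ 1.422 in
Since P=5.310 > Ia=1.422: effective rainfall P−Ia = 628627/161700 in
Q = (628627/161700)²/((628627/161700) + 11500/1617) = (395171905129/26146890000)/(1778627/161700) = 395171905129/287603985900 in ≈ 1.374 in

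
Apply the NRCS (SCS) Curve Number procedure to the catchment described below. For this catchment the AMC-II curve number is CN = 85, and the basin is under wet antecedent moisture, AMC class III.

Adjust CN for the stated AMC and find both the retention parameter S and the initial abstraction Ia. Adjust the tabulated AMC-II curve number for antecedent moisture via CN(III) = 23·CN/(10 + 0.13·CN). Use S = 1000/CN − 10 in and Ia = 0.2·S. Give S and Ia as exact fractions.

CN(III) from CN(II)=85: (23·85)/(10 + 0.13·85) = 39100/421 ≈ 92.874
S = 1000/(39100/421) − 10 = 300/391 in ≈ 0.767 in
Ia = 0.2·(300/391) = 60/391 in ≈ 0.153 in

S = 300/391 in ≈ 0.767 in; Ia = 60/391 in ≈ 0.153 in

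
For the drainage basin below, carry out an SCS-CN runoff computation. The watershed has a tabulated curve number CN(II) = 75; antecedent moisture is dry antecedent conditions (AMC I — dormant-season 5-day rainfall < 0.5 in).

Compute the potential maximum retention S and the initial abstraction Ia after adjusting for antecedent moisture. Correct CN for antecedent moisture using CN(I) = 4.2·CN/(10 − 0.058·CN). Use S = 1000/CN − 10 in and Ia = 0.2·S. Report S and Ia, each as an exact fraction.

CN(I) from CN(II)=75: (4.2·75)/(10 − 0.058·75) = 6300/113 ≈ 55.752
Retention S: 1000/CN − 10 with CN=55.752 → S = 500/63 ≈ 7.937 in
Ia = 0.2·(500/63) = 100/63 in ≈ 1.587 in

S = 500/63 in ≈ 7.937 in; Ia = 100/63 in ≈ 1.587 in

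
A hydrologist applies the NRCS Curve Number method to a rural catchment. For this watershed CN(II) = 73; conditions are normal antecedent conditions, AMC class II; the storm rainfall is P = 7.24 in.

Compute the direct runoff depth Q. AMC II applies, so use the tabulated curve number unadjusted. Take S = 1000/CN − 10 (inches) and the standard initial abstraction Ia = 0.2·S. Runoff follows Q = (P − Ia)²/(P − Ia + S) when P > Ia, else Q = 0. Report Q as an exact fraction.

CN(II) = 73; AMC II needs no correction.
Max retention: S = 1000/73 − 10 = 270/73 in (≈ 3.699 in)
Ia = 0.2S: 0.2·3.699 = 0.740 in (exactly 54/73)
Excess rainfall: 7.240 − 0.740 = 6.500 in; P > Ia so Q > 0
Q = (11863/1825)²/((11863/1825) + 270/73) = (140730769/3330625)/(18613/1825) = 140730769/33968725 in ≈ 4.143 in

Q = 140730769/33968725 in ≈ 4.143 in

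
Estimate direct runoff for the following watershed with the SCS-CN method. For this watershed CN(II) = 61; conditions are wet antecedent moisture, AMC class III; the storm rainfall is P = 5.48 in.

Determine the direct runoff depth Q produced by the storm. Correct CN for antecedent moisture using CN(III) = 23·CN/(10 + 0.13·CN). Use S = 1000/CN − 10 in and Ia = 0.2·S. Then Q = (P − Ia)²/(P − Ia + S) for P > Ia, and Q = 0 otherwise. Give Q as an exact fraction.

CN(III) from CN(II)=61: (23·61)/(10 + 0.13·61) = 140300/1793 ≈ 78.249
S = 1000/(140300/1793) − 10 = 3900/1403 in ≈ 2.780 in
Ia = 0.2S: 0.2·2.780 = 0.556 in (exactly 780/1403)
Since P=5.480 > Ia=0.556: effective rainfall P−Ia = 172711/35075 in
Q = (172711/35075)²/((172711/35075) + 3900/1403) = (29829089521/1230255625)/(270211/35075) = 29829089521/9477650825 in ≈ 3.147 in

Q = 29829089521/9477650825 in ≈ 3.147 in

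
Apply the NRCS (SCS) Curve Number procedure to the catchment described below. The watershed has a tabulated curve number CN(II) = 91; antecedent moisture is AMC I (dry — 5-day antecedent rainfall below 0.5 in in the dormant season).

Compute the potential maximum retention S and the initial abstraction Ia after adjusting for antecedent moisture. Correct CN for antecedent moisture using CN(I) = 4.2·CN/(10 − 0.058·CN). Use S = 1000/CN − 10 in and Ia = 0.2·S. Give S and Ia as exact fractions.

S = 1500/637 in ≈ 2.355 in; Ia = 300/637 in ≈ 0.471 in

Adjust CN=91 to AMC I: 4.2·91/(10 − 0.058·91) → (1911/5) ÷ (2361/500) = 63700/787 ≈ 80.940
Retention S: 1000/CN − 10 with CN=80.940 → S = 1500/637 ≈ 2.355 in
Ia = 0.2·(1500/637) = 300/637 in ≈ 0.471 in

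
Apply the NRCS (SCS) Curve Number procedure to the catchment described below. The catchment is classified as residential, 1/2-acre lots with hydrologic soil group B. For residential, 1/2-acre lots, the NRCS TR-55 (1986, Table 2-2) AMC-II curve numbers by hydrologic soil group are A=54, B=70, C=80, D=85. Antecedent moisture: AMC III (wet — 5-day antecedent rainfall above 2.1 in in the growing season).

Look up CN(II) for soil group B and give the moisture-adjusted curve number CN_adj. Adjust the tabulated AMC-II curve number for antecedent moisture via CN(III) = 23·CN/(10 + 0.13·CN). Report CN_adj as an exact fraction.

NRCS table: residential, 1/2-acre lots, soil group B → CN(II) = 70
Wet (AMC III): CN(III) = 23·70/(10 + 0.13·70) = 1610/(191/10) = 16100/191 ≈ 84.293

CN_adj = 16100/191 ≈ 84.293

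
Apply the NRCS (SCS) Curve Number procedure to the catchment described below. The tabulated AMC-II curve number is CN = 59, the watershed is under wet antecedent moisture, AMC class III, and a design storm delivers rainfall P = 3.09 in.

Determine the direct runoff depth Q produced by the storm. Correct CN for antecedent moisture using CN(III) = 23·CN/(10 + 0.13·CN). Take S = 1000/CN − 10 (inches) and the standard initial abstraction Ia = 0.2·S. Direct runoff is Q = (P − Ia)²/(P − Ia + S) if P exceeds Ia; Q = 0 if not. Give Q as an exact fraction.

Q = 113780059969/101410374100 in ≈ 1.122 in

Wet (AMC III): CN(III) = 23·59/(10 + 0.13·59) = 1357/(1767/100) = 135700/1767 ≈ 76.797
S = 1000/(135700/1767) − 10 = 4100/1357 in ≈ 3.021 in
Ia = 0.2S: 0.2·3.021 = 0.604 in (exactly 820/1357)
Since P=3.090 > Ia=0.604: effective rainfall P−Ia = 337313/135700 in
Q: (337313/135700)² ÷ (747313/135700) = 113780059969/101410374100 in (≈ 1.122 in)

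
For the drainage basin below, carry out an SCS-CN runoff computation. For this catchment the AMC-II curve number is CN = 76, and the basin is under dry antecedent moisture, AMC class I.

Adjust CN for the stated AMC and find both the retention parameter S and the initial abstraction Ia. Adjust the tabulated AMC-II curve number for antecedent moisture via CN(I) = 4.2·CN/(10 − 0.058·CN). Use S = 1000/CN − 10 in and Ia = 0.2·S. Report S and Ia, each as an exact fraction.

Adjust CN=76 to AMC I: 4.2·76/(10 − 0.058·76) → (1596/5) ÷ (699/125) = 13300/233 ≈ 57.082
Retention S: 1000/CN − 10 with CN=57.082 → S = 1000/133 ≈ 7.519 in
Initial abstraction Ia = S/5 = (1000/133)/5 = 200/133 ≈ 1.504 in

S = 1000/133 in ≈ 7.519 in; Ia = 200/133 in ≈ 1.504 in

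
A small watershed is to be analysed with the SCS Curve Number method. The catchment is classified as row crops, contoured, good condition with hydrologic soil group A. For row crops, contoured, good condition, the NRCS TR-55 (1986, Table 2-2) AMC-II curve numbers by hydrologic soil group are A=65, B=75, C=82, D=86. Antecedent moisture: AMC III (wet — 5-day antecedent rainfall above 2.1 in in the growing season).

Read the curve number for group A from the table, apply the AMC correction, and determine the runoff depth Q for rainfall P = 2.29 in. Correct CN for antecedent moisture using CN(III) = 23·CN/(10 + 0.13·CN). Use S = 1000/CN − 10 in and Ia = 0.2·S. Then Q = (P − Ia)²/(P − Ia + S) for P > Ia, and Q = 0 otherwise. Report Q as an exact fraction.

Q = 2967089841/3721682900 in ≈ 0.797 in

NRCS table: row crops, contoured, good condition, soil group A → CN(II) = 65
Wet (AMC III): CN(III) = 23·65/(10 + 0.13·65) = 1495/(369/20) = 29900/369 ≈ 81.030
Max retention: S = 1000/(29900/369) − 10 = 700/299 in (≈ 2.341 in)
Initial abstraction Ia = S/5 = (700/299)/5 = 140/299 ≈ 0.468 in
P − Ia = 2.290 − 0.468 = 54471/29900 ≈ 1.822 in (> 0, runoff occurs)
Runoff Q = (P−Ia)²/(P−Ia+S) = (1.822)²/(1.822+2.341) = 2967089841/3721682900 ≈ 0.797 in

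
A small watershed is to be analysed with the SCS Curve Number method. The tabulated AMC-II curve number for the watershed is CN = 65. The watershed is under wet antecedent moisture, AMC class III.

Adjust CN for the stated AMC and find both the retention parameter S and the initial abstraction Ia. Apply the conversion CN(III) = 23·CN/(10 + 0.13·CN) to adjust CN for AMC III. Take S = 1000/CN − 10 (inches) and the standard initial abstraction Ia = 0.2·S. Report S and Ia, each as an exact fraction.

CN(III) from CN(II)=65: (23·65)/(10 + 0.13·65) = 29900/369 ≈ 81.030
S = 1000/(29900/369) − 10 = 700/299 in ≈ 2.341 in
Ia = 0.2S: 0.2·2.341 = 0.468 in (exactly 140/299)

S = 700/299 in ≈ 2.341 in; Ia = 140/299 in ≈ 0.468 in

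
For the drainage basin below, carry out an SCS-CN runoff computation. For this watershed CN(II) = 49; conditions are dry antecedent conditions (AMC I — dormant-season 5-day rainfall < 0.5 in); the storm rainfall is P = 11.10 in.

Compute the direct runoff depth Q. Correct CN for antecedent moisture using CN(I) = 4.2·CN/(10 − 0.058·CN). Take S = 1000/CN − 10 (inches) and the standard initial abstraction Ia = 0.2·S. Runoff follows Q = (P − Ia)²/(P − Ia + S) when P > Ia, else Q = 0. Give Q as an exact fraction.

Adjust CN=49 to AMC I: 4.2·49/(10 − 0.058·49) → (1029/5) ÷ (3579/500) = 34300/1193 ≈ 28.751
S = 1000/(34300/1193) − 10 = 8500/343 in ≈ 24.781 in
Initial abstraction Ia = S/5 = (8500/343)/5 = 1700/343 ≈ 4.956 in
Since P=11.100 > Ia=4.956: effective rainfall P−Ia = 21073/3430 in
Runoff Q = (P−Ia)²/(P−Ia+S) = (6.144)²/(6.144+24.781) = 444071329/363830390 ≈ 1.221 in

Q = 444071329/363830390 in ≈ 1.221 in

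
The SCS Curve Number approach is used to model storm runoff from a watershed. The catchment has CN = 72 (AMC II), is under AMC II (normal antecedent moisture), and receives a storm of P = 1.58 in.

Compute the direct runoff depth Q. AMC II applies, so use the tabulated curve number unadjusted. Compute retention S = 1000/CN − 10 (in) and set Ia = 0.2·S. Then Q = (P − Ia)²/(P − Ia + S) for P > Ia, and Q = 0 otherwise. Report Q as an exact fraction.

Average conditions: CN = 72 (no AMC adjustment).
Max retention: S = 1000/72 − 10 = 35/9 in (≈ 3.889 in)
Ia = 0.2·(35/9) = 7/9 in ≈ 0.778 in
Since P=1.580 > Ia=0.778: effective rainfall P−Ia = 361/450 in
Runoff Q = (P−Ia)²/(P−Ia+S) = (0.802)²/(0.802+3.889) = 130321/949950 ≈ 0.137 in

Q = 130321/949950 in ≈ 0.137 in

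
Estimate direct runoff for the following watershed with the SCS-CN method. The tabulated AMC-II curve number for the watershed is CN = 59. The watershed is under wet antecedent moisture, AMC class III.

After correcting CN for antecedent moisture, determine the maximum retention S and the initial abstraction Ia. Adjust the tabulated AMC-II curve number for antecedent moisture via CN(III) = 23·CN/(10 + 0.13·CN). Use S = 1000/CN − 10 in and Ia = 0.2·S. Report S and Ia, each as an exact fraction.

Adjust CN=59 to AMC III: 23·59/(10 + 0.13·59) → 1357 ÷ (1767/100) = 135700/1767 ≈ 76.797
Max retention: S = 1000/(135700/1767) − 10 = 4100/1357 in (≈ 3.021 in)
Ia = 0.2·(4100/1357) = 820/1357 in ≈ 0.604 in

S = 4100/1357 in ≈ 3.021 in; Ia = 820/1357 in ≈ 0.604 in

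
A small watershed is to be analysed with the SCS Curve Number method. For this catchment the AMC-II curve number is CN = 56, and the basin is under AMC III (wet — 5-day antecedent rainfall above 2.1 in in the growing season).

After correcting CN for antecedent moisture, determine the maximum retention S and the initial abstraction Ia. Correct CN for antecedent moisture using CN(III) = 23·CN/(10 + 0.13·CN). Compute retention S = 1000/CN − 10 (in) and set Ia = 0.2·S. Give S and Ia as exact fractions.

S = 550/161 in ≈ 3.416 in; Ia = 110/161 in ≈ 0.683 in

CN(III) from CN(II)=56: (23·56)/(10 + 0.13·56) = 4025/54 ≈ 74.537
S = 1000/(4025/54) − 10 = 550/161 in ≈ 3.416 in
Ia = 0.2S: 0.2·3.416 = 0.683 in (exactly 110/161)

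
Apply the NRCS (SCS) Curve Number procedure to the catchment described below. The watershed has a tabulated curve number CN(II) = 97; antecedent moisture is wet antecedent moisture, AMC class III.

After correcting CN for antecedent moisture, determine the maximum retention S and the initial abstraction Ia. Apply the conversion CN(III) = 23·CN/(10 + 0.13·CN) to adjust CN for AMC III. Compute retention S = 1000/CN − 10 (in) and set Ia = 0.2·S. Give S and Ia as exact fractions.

S = 300/2231 in ≈ 0.134 in; Ia = 60/2231 in ≈ 0.027 in

Wet (AMC III): CN(III) = 23·97/(10 + 0.13·97) = 2231/(2261/100) = 223100/2261 ≈ 98.673
Max retention: S = 1000/(223100/2261) − 10 = 300/2231 in (≈ 0.134 in)
Ia = 0.2S: 0.2·0.134 = 0.027 in (exactly 60/2231)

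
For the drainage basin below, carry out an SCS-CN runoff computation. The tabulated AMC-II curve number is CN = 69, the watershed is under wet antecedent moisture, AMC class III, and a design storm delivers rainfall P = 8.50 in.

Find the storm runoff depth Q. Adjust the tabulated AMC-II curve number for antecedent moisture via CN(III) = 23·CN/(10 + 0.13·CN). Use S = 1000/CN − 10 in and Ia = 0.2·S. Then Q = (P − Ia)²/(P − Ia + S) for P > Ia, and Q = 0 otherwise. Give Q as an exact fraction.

Q = 662496121/101374386 in ≈ 6.535 in

Adjust CN=69 to AMC III: 23·69/(10 + 0.13·69) → 1587 ÷ (1897/100) = 158700/1897 ≈ 83.658
Retention S: 1000/CN − 10 with CN=83.658 → S = 3100/1587 ≈ 1.953 in
Ia = 0.2S: 0.2·1.953 = 0.391 in (exactly 620/1587)
P − Ia = 8.500 − 0.391 = 25739/3174 ≈ 8.109 in (> 0, runoff occurs)
Q: (25739/3174)² ÷ (31939/3174) = 662496121/101374386 in (≈ 6.535 in)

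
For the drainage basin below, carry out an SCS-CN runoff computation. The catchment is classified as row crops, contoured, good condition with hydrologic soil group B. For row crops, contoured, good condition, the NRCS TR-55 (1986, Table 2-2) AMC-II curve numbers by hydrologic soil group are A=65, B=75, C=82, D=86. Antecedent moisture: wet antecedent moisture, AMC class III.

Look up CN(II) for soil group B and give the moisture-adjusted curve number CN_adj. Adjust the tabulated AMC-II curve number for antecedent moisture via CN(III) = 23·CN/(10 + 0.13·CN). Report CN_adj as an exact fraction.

CN_adj = 6900/79 ≈ 87.342

NRCS table: row crops, contoured, good condition, soil group B → CN(II) = 75
CN(III) from CN(II)=75: (23·75)/(10 + 0.13·75) = 6900/79 ≈ 87.342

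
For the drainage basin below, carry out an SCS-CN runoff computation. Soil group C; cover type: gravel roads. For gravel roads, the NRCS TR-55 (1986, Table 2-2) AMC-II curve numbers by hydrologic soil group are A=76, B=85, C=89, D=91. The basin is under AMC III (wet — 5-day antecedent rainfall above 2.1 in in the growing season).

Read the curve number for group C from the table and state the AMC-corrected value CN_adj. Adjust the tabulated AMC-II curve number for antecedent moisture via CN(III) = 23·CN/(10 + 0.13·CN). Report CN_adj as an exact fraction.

CN_adj = 204700/2157 ≈ 94.900

NRCS table: gravel roads, soil group C → CN(II) = 89
CN(III) from CN(II)=89: (23·89)/(10 + 0.13·89) = 204700/2157 ≈ 94.900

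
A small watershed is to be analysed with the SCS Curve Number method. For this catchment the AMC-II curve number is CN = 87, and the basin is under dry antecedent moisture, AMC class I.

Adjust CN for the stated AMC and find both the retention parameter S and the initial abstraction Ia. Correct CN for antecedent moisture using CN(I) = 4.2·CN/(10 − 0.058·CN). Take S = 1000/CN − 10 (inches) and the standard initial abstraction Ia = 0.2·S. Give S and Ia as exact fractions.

S = 6500/1827 in ≈ 3.558 in; Ia = 1300/1827 in ≈ 0.712 in

CN(I) from CN(II)=87: (4.2·87)/(10 − 0.058·87) = 182700/2477 ≈ 73.759
S = 1000/(182700/2477) − 10 = 6500/1827 in ≈ 3.558 in
Ia = 0.2S: 0.2·3.558 = 0.712 in (exactly 1300/1827)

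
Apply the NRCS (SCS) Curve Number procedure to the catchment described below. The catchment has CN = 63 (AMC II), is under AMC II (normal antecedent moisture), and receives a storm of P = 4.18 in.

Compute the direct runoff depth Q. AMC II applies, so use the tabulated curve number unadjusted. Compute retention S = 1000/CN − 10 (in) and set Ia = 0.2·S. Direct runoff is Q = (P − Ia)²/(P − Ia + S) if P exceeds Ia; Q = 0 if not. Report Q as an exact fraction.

Q = 89624089/88096050 in ≈ 1.017 in

AMC II — tabulated CN = 63 applies directly.
S = 1000/63 − 10 = 370/63 in ≈ 5.873 in
Initial abstraction Ia = S/5 = (370/63)/5 = 74/63 ≈ 1.175 in
Since P=4.180 > Ia=1.175: effective rainfall P−Ia = 9467/3150 in
Q = (9467/3150)²/((9467/3150) + 370/63) = (89624089/9922500)/(27967/3150) = 89624089/88096050 in ≈ 1.017 in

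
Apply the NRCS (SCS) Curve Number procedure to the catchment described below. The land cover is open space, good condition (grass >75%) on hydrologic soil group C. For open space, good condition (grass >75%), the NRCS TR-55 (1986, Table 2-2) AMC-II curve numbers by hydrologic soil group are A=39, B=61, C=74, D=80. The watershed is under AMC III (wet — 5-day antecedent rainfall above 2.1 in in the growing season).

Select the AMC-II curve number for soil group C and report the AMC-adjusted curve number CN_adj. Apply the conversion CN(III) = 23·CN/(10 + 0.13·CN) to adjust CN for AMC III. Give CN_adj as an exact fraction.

NRCS table: open space, good condition (grass >75%), soil group C → CN(II) = 74
CN(III) from CN(II)=74: (23·74)/(10 + 0.13·74) = 85100/981 ≈ 86.748

CN_adj = 85100/981 ≈ 86.748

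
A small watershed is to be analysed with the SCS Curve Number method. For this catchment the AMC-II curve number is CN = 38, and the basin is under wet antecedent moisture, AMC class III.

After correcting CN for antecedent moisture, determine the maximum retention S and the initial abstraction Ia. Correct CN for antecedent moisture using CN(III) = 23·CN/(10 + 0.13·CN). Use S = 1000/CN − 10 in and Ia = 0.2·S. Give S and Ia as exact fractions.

S = 3100/437 in ≈ 7.094 in; Ia = 620/437 in ≈ 1.419 in

CN(III) from CN(II)=38: (23·38)/(10 + 0.13·38) = 43700/747 ≈ 58.501
S = 1000/(43700/747) − 10 = 3100/437 in ≈ 7.094 in
Ia = 0.2·(3100/437) = 620/437 in ≈ 1.419 in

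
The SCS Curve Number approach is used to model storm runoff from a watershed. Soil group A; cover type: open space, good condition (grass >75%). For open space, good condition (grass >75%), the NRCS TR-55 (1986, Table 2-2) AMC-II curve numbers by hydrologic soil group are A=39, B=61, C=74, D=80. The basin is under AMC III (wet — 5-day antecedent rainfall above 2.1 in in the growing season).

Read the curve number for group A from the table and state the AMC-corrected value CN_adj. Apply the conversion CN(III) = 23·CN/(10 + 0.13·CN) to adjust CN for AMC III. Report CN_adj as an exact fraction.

CN_adj = 89700/1507 ≈ 59.522

NRCS table: open space, good condition (grass >75%), soil group A → CN(II) = 39
Wet (AMC III): CN(III) = 23·39/(10 + 0.13·39) = 897/(1507/100) = 89700/1507 ≈ 59.522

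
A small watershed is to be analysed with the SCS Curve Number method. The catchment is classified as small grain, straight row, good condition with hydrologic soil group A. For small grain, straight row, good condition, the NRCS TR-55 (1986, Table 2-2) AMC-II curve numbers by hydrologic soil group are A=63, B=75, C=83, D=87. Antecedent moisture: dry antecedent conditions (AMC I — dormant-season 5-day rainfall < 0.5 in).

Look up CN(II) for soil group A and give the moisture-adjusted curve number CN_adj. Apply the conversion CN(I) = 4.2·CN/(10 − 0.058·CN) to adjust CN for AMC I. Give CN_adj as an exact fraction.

NRCS table: small grain, straight row, good condition, soil group A → CN(II) = 63
CN(I) from CN(II)=63: (4.2·63)/(10 − 0.058·63) = 132300/3173 ≈ 41.696

CN_adj = 132300/3173 ≈ 41.696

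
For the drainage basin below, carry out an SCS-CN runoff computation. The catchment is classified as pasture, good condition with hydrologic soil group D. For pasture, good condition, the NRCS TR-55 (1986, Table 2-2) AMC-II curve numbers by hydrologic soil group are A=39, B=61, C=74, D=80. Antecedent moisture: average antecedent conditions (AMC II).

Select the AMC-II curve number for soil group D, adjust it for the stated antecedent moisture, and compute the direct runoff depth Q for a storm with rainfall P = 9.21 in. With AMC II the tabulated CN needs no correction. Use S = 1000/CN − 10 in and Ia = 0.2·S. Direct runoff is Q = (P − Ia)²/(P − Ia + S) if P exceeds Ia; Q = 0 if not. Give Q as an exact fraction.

Q = 758641/112100 in ≈ 6.768 in

NRCS table: pasture, good condition, soil group D → CN(II) = 80
AMC II — tabulated CN = 80 applies directly.
S = 1000/80 − 10 = 5/2 in ≈ 2.500 in
Initial abstraction Ia = S/5 = (5/2)/5 = 1/2 ≈ 0.500 in
Excess rainfall: 9.210 − 0.500 = 8.710 in; P > Ia so Q > 0
Q: (871/100)² ÷ (1121/100) = 758641/112100 in (≈ 6.768 in)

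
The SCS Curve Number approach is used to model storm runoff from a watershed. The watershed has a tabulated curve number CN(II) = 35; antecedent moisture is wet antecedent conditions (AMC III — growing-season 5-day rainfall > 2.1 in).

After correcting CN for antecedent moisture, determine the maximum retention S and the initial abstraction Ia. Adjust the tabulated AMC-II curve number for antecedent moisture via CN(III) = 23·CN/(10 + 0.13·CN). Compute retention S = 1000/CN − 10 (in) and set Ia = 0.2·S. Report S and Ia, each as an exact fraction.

S = 1300/161 in ≈ 8.075 in; Ia = 260/161 in ≈ 1.615 in

CN(III) from CN(II)=35: (23·35)/(10 + 0.13·35) = 16100/291 ≈ 55.326
Retention S: 1000/CN − 10 with CN=55.326 → S = 1300/161 ≈ 8.075 in
Initial abstraction Ia = S/5 = (1300/161)/5 = 260/161 ≈ 1.615 in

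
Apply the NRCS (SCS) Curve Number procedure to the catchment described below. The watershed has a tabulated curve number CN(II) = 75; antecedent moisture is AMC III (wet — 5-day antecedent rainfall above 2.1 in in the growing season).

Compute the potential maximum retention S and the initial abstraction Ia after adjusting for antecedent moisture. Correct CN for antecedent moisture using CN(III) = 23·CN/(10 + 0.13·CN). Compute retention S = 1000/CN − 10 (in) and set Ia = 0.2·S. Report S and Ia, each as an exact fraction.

Adjust CN=75 to AMC III: 23·75/(10 + 0.13·75) → 1725 ÷ (79/4) = 6900/79 ≈ 87.342
S = 1000/(6900/79) − 10 = 100/69 in ≈ 1.449 in
Ia = 0.2·(100/69) = 20/69 in ≈ 0.290 in

S = 100/69 in ≈ 1.449 in; Ia = 20/69 in ≈ 0.290 in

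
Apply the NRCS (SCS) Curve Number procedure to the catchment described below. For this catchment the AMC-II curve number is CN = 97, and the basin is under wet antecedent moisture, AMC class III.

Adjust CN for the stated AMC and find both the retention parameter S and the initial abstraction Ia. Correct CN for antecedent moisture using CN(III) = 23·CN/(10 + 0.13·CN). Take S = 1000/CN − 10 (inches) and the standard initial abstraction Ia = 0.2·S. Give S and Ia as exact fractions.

S = 300/2231 in ≈ 0.134 in; Ia = 60/2231 in ≈ 0.027 in

Wet (AMC III): CN(III) = 23·97/(10 + 0.13·97) = 2231/(2261/100) = 223100/2261 ≈ 98.673
S = 1000/(223100/2261) − 10 = 300/2231 in ≈ 0.134 in
Initial abstraction Ia = S/5 = (300/2231)/5 = 60/2231 ≈ 0.027 in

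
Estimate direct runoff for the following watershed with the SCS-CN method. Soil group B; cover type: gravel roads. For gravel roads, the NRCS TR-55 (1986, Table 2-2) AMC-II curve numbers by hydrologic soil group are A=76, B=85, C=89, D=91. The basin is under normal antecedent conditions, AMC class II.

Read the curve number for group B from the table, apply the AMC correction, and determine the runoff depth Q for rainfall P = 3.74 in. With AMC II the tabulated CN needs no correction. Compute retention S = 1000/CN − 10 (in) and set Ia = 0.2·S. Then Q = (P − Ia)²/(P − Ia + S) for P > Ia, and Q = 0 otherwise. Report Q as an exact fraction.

NRCS table: gravel roads, soil group B → CN(II) = 85
CN(II) = 85; AMC II needs no correction.
Max retention: S = 1000/85 − 10 = 30/17 in (≈ 1.765 in)
Initial abstraction Ia = S/5 = (30/17)/5 = 6/17 ≈ 0.353 in
Excess rainfall: 3.740 − 0.353 = 3.387 in; P > Ia so Q > 0
Q = (2879/850)²/((2879/850) + 30/17) = (8288641/722500)/(4379/850) = 8288641/3722150 in ≈ 2.227 in

Q = 8288641/3722150 in ≈ 2.227 in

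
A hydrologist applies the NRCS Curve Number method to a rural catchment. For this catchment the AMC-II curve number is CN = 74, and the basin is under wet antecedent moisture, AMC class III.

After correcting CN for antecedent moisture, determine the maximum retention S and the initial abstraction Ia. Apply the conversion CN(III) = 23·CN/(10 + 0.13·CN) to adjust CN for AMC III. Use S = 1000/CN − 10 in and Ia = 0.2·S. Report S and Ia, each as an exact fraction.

S = 1300/851 in ≈ 1.528 in; Ia = 260/851 in ≈ 0.306 in

Wet (AMC III): CN(III) = 23·74/(10 + 0.13·74) = 1702/(981/50) = 85100/981 ≈ 86.748
S = 1000/(85100/981) − 10 = 1300/851 in ≈ 1.528 in
Ia = 0.2S: 0.2·1.528 = 0.306 in (exactly 260/851)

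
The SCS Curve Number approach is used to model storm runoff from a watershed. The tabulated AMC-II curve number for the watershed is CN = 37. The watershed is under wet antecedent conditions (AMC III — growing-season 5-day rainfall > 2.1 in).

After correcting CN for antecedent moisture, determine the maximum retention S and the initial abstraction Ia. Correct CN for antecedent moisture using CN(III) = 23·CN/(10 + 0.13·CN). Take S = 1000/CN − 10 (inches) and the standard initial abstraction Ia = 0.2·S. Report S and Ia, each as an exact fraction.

S = 6300/851 in ≈ 7.403 in; Ia = 1260/851 in ≈ 1.481 in

Wet (AMC III): CN(III) = 23·37/(10 + 0.13·37) = 851/(1481/100) = 85100/1481 ≈ 57.461
S = 1000/(85100/1481) − 10 = 6300/851 in ≈ 7.403 in
Ia = 0.2·(6300/851) = 1260/851 in ≈ 1.481 in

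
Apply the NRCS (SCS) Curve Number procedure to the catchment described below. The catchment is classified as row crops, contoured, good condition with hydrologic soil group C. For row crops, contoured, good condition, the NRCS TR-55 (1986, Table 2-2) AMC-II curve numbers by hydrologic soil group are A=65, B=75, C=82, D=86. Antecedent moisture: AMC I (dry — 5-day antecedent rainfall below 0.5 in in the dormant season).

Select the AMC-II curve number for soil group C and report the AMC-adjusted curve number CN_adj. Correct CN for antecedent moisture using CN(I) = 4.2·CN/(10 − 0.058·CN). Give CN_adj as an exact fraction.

NRCS table: row crops, contoured, good condition, soil group C → CN(II) = 82
Dry (AMC I): CN(I) = 4.2·82/(10 − 0.058·82) = (1722/5)/(1311/250) = 28700/437 ≈ 65.675

CN_adj = 28700/437 ≈ 65.675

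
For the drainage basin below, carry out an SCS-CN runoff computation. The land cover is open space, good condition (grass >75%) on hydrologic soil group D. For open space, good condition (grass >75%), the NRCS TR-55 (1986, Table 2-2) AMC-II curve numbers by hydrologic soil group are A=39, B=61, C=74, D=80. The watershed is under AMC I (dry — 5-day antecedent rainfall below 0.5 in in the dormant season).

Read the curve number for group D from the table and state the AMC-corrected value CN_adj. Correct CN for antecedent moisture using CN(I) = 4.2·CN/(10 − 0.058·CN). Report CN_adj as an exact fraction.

NRCS table: open space, good condition (grass >75%), soil group D → CN(II) = 80
Dry (AMC I): CN(I) = 4.2·80/(10 − 0.058·80) = 336/(134/25) = 4200/67 ≈ 62.687

CN_adj = 4200/67 ≈ 62.687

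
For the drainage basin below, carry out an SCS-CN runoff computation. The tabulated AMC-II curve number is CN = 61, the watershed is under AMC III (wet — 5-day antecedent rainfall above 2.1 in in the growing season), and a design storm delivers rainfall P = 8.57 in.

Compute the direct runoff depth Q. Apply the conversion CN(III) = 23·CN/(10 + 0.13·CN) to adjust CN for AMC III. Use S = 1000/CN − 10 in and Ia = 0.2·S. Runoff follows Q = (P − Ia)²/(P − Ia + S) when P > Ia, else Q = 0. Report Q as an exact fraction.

Q = 1264210145641/212466251300 in ≈ 5.950 in

Adjust CN=61 to AMC III: 23·61/(10 + 0.13·61) → 1403 ÷ (1793/100) = 140300/1793 ≈ 78.249
Retention S: 1000/CN − 10 with CN=78.249 → S = 3900/1403 ≈ 2.780 in
Initial abstraction Ia = S/5 = (3900/1403)/5 = 780/1403 ≈ 0.556 in
Excess rainfall: 8.570 − 0.556 = 8.014 in; P > Ia so Q > 0
Runoff Q = (P−Ia)²/(P−Ia+S) = (8.014)²/(8.014+2.780) = 1264210145641/212466251300 ≈ 5.950 in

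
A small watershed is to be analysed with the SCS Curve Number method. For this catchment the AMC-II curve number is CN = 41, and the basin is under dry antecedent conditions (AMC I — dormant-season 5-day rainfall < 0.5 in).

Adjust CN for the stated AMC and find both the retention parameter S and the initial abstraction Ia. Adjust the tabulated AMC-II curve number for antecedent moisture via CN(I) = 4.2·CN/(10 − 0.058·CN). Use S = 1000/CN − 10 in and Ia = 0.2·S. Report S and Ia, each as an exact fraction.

S = 29500/861 in ≈ 34.262 in; Ia = 5900/861 in ≈ 6.852 in

Dry (AMC I): CN(I) = 4.2·41/(10 − 0.058·41) = (861/5)/(3811/500) = 86100/3811 ≈ 22.592
Max retention: S = 1000/(86100/3811) − 10 = 29500/861 in (≈ 34.262 in)
Ia = 0.2S: 0.2·34.262 = 6.852 in (exactly 5900/861)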